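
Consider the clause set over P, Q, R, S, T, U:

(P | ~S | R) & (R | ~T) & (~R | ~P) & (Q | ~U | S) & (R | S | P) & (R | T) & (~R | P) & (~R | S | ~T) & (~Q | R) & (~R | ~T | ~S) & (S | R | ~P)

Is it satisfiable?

Try R = 1.
The clause (~P) is unit, so P = 0.
That conflicts with the unit clause (P).
Backtrack on R: now try R = 0.
The clause (~T) is unit, so T = 0.
That conflicts with the unit clause (T).
Both values of R lead to a conflict.
No assignment satisfies every clause.

No, unsatisfiable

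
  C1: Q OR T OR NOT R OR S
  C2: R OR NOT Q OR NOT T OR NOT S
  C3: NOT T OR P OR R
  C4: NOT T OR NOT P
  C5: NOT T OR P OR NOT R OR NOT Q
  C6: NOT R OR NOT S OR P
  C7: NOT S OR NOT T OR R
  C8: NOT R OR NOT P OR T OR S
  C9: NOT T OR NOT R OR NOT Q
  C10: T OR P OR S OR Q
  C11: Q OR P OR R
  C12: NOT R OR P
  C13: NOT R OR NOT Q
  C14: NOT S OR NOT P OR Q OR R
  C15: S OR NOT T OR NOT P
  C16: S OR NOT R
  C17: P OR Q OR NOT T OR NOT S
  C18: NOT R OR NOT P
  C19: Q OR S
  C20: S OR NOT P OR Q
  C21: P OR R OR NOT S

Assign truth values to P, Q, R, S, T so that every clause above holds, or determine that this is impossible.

P=true,  Q=true,  R=false,  S=false,  T=false

Branch on T: set T = false.
Branch on R: set R = false.
Branch on Q: set Q = true.
Branch on P: set P = true.
Every clause is now satisfied; S is unconstrained.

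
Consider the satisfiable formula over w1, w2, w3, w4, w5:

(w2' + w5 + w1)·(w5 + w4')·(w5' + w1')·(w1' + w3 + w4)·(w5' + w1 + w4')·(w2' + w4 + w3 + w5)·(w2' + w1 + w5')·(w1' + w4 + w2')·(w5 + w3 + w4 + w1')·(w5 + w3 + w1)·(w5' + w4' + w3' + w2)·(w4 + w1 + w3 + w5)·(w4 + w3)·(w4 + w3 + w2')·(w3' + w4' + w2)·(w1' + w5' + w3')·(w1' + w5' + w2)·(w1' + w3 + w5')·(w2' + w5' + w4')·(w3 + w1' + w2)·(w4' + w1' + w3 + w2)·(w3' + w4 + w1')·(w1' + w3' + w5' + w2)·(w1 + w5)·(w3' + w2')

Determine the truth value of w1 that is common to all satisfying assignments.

False

Suppose w1 = 1.
The clause (w5') is unit, so w5 = 0.
The clause (w4') is unit, so w4 = 0.
The clause (w3) is unit, so w3 = 1.
That conflicts with the unit clause (w3').
So every satisfying assignment has w1 = False.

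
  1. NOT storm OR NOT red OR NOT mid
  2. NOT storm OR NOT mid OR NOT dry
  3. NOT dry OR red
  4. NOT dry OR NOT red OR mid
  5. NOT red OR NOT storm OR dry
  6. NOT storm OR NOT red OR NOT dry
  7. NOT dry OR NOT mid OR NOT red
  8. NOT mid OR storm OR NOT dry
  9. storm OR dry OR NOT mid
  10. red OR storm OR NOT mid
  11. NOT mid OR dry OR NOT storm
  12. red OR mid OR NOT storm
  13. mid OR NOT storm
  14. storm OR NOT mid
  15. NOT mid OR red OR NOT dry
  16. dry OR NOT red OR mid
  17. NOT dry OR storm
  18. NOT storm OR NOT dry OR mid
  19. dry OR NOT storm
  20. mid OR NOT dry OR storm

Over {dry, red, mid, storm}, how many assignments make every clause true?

There are 2^4 = 16 truth assignments over (dry, red, mid, storm).
Check each against the 20 clauses (columns in the order dry, red, mid, storm):
  F F F F  ✓ satisfies all
  F F F T  ✗ fails (red OR mid OR NOT storm)
  F F T F  ✗ fails (storm OR dry OR NOT mid)
  F F T T  ✗ fails (NOT mid OR dry OR NOT storm)
  F T F F  ✗ fails (dry OR NOT red OR mid)
  F T F T  ✗ fails (NOT red OR NOT storm OR dry)
  F T T F  ✗ fails (storm OR dry OR NOT mid)
  F T T T  ✗ fails (NOT storm OR NOT red OR NOT mid)
  T F F F  ✗ fails (NOT dry OR red)
  T F F T  ✗ fails (NOT dry OR red)
  T F T F  ✗ fails (NOT dry OR red)
  T F T T  ✗ fails (NOT storm OR NOT mid OR NOT dry)
  T T F F  ✗ fails (NOT dry OR NOT red OR mid)
  T T F T  ✗ fails (NOT dry OR NOT red OR mid)
  T T T F  ✗ fails (NOT dry OR NOT mid OR NOT red)
  T T T T  ✗ fails (NOT storm OR NOT red OR NOT mid)
1 of the 16 rows is a model.

1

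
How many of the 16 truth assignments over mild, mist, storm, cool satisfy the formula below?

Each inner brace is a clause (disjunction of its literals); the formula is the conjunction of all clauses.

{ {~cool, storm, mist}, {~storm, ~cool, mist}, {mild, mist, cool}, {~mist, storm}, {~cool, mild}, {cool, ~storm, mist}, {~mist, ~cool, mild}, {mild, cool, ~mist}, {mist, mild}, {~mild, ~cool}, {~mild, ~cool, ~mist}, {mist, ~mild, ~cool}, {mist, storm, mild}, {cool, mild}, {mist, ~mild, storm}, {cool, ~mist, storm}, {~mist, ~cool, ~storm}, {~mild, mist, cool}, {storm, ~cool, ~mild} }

1

There are 2^4 = 16 truth assignments over (mild, mist, storm, cool).
Check each against the 19 clauses (columns in the order mild, mist, storm, cool):
  F F F F  ✗ fails (mild | mist | cool)
  F F F T  ✗ fails (~cool | storm | mist)
  F F T F  ✗ fails (mild | mist | cool)
  F F T T  ✗ fails (~storm | ~cool | mist)
  F T F F  ✗ fails (~mist | storm)
  F T F T  ✗ fails (~mist | storm)
  F T T F  ✗ fails (mild | cool | ~mist)
  F T T T  ✗ fails (~cool | mild)
  T F F F  ✗ fails (mist | ~mild | storm)
  T F F T  ✗ fails (~cool | storm | mist)
  T F T F  ✗ fails (cool | ~storm | mist)
  T F T T  ✗ fails (~storm | ~cool | mist)
  T T F F  ✗ fails (~mist | storm)
  T T F T  ✗ fails (~mist | storm)
  T T T F  ✓ satisfies all
  T T T T  ✗ fails (~mild | ~cool)
1 of the 16 rows is a model.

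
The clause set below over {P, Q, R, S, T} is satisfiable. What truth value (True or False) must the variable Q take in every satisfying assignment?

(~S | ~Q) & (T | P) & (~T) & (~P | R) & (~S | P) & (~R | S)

Suppose Q = 1.
The clause (~S) is unit, so S = 0.
The clause (~T) is unit, so T = 0.
The clause (P) is unit, so P = 1.
The clause (R) is unit, so R = 1.
But (~R) is also a unit clause — contradiction.
So every satisfying assignment has Q = False.

False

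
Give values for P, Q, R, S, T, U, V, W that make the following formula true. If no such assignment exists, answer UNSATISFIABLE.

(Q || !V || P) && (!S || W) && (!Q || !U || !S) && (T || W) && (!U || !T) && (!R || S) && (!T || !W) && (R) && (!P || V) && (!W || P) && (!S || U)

P=true; Q=false; R=true; S=true; T=false; U=true; V=true; W=true

From the singleton clause (R), R = true.
From the singleton clause (S), S = true.
From the singleton clause (W), W = true.
From the singleton clause (!T), T = false.
From the singleton clause (P), P = true.
From the singleton clause (V), V = true.
From the singleton clause (U), U = true.
From the singleton clause (!Q), Q = false.
Every clause now holds.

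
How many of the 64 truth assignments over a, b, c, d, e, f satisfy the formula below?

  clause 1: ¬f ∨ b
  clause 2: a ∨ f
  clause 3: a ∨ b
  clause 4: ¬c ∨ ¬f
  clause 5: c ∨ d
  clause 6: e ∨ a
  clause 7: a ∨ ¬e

14

There are 2^6 = 64 truth assignments over (a, b, c, d, e, f).
Split on c. With c = True, the clauses containing c are satisfied and ¬c drops from the rest; 8 of the 2^5 = 32 assignments to the other variables satisfy what remains.
With c = False, by the same count on the reduced clause set, 6 assignments work.
Total: 8 + 6 = 14.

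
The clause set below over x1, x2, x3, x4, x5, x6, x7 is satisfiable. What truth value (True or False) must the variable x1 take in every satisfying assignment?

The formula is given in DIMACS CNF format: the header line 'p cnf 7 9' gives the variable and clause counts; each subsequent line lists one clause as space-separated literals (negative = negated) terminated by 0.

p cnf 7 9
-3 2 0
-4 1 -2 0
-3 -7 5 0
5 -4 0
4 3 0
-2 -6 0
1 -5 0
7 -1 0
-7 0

False

Suppose x1 = True.
(x7) alone gives x7 = True.
Now (¬x7) is unsatisfied and unit — conflict.
So every satisfying assignment has x1 = False.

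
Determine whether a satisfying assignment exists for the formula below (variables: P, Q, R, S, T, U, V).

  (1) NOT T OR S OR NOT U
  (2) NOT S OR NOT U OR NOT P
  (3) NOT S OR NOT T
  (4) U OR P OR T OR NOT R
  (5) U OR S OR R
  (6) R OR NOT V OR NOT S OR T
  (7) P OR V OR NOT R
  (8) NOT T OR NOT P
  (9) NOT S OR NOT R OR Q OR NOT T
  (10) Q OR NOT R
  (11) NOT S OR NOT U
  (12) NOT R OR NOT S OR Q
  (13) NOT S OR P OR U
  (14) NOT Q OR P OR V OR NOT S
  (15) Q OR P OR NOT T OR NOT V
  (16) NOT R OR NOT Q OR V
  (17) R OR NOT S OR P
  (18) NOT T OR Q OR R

Try S = false.
Try T = false.
Try U = true.
Try Q = true.
Try R = false.
All clauses hold; P, V can take either value.
A satisfying assignment: P ↦ false,  Q ↦ true,  R ↦ false,  S ↦ false,  T ↦ false,  U ↦ true,  V ↦ true.

Yes, satisfiable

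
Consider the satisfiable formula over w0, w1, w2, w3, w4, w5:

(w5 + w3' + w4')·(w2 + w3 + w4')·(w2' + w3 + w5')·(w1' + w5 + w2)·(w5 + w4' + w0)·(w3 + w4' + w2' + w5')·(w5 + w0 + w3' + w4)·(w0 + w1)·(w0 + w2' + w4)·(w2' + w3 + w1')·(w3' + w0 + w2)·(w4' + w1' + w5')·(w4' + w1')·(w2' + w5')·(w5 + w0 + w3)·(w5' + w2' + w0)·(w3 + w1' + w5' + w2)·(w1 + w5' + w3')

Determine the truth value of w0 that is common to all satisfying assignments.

True

Suppose w0 = 0.
The clause (w1) is unit, so w1 = 1.
The clause (w4') is unit, so w4 = 0.
The clause (w2') is unit, so w2 = 0.
The clause (w5) is unit, so w5 = 1.
The clause (w3') is unit, so w3 = 0.
But (w3) is also a unit clause — contradiction.
So every satisfying assignment has w0 = True.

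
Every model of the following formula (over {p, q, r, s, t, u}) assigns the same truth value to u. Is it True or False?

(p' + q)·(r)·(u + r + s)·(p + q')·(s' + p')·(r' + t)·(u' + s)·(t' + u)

True

Suppose u = 0.
From the singleton clause (r), r = 1.
From the singleton clause (t), t = 1.
But (t') is also a unit clause — contradiction.
So every satisfying assignment has u = True.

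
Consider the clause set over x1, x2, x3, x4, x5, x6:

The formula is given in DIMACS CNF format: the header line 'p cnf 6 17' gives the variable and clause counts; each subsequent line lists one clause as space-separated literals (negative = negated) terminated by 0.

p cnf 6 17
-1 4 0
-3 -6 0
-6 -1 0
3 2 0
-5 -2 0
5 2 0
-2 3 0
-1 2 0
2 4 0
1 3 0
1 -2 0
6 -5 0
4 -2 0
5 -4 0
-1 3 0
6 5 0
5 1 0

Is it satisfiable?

No, unsatisfiable

Try x1 = False.
The clause (x3) is unit, so x3 = True.
The clause (¬x6) is unit, so x6 = False.
The clause (¬x2) is unit, so x2 = False.
The clause (x5) is unit, so x5 = True.
But (¬x5) is also a unit clause — contradiction.
Backtrack on x1: now try x1 = True.
The clause (x4) is unit, so x4 = True.
The clause (¬x6) is unit, so x6 = False.
The clause (x2) is unit, so x2 = True.
The clause (¬x5) is unit, so x5 = False.
But (x5) is also a unit clause — contradiction.
Neither x1 = True nor x1 = False works.
No assignment satisfies every clause.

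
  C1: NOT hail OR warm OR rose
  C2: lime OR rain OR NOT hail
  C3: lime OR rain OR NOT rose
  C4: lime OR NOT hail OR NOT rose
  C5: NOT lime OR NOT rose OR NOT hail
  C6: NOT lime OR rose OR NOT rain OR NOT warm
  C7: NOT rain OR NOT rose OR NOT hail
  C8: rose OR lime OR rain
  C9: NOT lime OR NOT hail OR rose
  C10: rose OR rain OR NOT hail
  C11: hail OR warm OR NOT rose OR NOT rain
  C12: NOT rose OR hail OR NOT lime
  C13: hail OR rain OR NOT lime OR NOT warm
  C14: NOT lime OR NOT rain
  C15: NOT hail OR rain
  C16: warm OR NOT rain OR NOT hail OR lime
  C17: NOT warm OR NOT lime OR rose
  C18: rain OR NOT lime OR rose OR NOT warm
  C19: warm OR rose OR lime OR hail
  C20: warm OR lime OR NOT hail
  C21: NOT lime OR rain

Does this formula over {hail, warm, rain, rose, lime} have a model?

Satisfiable

Suppose lime = false.
Suppose rain = true.
Suppose hail = false.
Suppose warm = true.
All clauses hold; rose can take either value.
A satisfying assignment: hail: false,  warm: true,  rain: true,  rose: true,  lime: false.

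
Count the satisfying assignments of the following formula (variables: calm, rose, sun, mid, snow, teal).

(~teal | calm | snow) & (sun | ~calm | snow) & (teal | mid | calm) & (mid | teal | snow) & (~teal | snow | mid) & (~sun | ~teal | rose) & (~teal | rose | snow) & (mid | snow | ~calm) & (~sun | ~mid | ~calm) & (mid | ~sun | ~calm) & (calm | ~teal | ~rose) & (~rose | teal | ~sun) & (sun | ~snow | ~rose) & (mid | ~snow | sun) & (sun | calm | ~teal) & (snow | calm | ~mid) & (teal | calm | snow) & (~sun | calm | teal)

3

There are 2^6 = 64 truth assignments over (calm, rose, sun, mid, snow, teal).
Split on teal. With teal = 1, the clauses containing teal are satisfied and ~teal drops from the rest; 1 of the 2^5 = 32 assignments to the other variables satisfy what remains.
With teal = 0, by the same count on the reduced clause set, 2 assignments work.
Total: 1 + 2 = 3.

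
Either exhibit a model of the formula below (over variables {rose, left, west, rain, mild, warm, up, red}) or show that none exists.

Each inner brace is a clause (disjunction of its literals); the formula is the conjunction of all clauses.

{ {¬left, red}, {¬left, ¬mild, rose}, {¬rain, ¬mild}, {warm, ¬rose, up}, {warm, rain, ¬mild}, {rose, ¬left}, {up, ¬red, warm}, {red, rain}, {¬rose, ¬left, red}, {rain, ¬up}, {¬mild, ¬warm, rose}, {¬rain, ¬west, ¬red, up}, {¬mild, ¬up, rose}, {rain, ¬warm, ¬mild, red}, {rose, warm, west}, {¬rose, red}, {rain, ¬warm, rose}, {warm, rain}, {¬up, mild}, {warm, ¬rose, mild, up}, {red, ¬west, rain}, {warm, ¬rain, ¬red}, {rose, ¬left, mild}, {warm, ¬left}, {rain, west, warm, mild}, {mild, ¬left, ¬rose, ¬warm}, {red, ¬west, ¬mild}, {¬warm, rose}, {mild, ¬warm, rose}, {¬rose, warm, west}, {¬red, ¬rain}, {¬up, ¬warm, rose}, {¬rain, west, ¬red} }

Suppose left = False.
Suppose rain = False.
Unit clause (red) forces red = True.
Unit clause (¬up) forces up = False.
Unit clause (warm) forces warm = True.
Unit clause (rose) forces rose = True.
No clause remains; west, mild are free.

rose: True, left: False, west: False, rain: False, mild: False, warm: True, up: False, red: True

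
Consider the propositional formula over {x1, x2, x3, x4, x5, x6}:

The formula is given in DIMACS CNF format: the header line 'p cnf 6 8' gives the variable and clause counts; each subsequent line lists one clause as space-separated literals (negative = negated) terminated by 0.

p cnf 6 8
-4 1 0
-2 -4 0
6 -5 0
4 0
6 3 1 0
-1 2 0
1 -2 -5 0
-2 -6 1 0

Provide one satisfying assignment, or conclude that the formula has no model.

UNSATISFIABLE

The clause (x4) is unit, so x4 = True.
The clause (x1) is unit, so x1 = True.
The clause (¬x2) is unit, so x2 = False.
That conflicts with the unit clause (x2).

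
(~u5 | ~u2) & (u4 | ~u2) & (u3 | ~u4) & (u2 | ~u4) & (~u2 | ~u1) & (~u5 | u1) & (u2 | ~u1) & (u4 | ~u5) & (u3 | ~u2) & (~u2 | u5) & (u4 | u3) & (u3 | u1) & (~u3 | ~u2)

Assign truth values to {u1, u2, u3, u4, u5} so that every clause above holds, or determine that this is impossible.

u1=0,  u2=0,  u3=1,  u4=0,  u5=0

Try u5 = 0.
(~u2) alone gives u2 = 0.
(~u4) alone gives u4 = 0.
(~u1) alone gives u1 = 0.
(u3) alone gives u3 = 1.
All clauses are satisfied.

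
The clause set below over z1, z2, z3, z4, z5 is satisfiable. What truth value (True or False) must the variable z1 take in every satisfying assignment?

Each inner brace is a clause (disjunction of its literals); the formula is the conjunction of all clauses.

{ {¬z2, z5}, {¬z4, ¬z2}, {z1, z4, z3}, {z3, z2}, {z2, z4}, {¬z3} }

True

Suppose z1 = False.
From the singleton clause (¬z3), z3 = False.
From the singleton clause (z4), z4 = True.
From the singleton clause (¬z2), z2 = False.
That conflicts with the unit clause (z2).
So every satisfying assignment has z1 = True.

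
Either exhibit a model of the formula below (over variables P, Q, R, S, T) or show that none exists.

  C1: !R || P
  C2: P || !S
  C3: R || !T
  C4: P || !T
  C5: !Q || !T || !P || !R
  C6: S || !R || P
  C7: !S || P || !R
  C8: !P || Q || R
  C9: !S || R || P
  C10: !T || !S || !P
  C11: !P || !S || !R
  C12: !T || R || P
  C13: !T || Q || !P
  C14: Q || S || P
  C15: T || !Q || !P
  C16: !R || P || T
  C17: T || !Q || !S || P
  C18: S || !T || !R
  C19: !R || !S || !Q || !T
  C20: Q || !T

P ↦ false, Q ↦ true, R ↦ false, S ↦ false, T ↦ false

Case R = false:
The clause (!T) is unit, so T = false.
Case P = false:
The clause (!S) is unit, so S = false.
The clause (Q) is unit, so Q = true.
Every clause now holds.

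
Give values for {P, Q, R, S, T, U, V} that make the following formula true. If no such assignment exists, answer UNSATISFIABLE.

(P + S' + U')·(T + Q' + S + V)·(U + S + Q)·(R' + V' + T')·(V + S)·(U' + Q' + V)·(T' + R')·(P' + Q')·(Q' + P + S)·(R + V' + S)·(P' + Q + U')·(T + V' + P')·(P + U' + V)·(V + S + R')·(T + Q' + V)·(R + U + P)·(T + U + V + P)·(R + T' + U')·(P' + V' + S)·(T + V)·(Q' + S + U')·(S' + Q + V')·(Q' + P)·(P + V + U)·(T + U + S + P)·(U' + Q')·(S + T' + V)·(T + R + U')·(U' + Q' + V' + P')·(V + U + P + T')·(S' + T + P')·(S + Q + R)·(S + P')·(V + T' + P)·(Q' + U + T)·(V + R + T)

Branch on V: set V = 1.
Branch on R: set R = 1.
From the singleton clause (T'), T = 0.
From the singleton clause (P'), P = 0.
From the singleton clause (Q'), Q = 0.
From the singleton clause (S'), S = 0.
From the singleton clause (U), U = 1.
Every clause now holds.

P=0, Q=0, R=1, S=0, T=0, U=1, V=1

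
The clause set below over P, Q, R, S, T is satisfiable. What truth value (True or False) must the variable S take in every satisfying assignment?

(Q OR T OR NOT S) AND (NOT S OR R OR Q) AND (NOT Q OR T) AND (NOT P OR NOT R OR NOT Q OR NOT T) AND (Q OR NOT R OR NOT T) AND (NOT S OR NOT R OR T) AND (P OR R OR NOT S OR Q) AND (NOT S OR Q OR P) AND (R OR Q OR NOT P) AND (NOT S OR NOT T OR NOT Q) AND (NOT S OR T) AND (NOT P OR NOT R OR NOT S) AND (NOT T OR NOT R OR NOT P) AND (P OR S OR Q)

False

Suppose S = true.
(T) alone gives T = true.
(NOT Q) alone gives Q = false.
(R) alone gives R = true.
Now (NOT R) is unsatisfied and unit — conflict.
So every satisfying assignment has S = False.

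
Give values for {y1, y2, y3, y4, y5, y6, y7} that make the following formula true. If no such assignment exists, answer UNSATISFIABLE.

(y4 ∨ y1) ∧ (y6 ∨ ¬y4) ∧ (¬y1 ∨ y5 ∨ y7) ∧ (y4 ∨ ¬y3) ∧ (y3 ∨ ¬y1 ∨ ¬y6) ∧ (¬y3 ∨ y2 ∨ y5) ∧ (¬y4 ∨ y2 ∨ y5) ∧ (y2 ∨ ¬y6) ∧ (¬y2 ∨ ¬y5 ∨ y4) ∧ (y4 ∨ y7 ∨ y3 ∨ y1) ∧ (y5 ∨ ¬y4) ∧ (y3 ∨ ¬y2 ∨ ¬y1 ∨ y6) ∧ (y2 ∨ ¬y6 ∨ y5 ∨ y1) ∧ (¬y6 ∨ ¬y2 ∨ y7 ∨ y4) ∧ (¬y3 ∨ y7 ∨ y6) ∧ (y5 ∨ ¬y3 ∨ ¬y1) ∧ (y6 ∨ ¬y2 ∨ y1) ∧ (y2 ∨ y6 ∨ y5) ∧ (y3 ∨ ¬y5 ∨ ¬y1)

Suppose y4 = True.
(y6) alone gives y6 = True.
(y2) alone gives y2 = True.
(y5) alone gives y5 = True.
Suppose y3 = True.
All clauses hold; y1, y7 can take either value.

y1 ↦ False, y2 ↦ True, y3 ↦ True, y4 ↦ True, y5 ↦ True, y6 ↦ True, y7 ↦ True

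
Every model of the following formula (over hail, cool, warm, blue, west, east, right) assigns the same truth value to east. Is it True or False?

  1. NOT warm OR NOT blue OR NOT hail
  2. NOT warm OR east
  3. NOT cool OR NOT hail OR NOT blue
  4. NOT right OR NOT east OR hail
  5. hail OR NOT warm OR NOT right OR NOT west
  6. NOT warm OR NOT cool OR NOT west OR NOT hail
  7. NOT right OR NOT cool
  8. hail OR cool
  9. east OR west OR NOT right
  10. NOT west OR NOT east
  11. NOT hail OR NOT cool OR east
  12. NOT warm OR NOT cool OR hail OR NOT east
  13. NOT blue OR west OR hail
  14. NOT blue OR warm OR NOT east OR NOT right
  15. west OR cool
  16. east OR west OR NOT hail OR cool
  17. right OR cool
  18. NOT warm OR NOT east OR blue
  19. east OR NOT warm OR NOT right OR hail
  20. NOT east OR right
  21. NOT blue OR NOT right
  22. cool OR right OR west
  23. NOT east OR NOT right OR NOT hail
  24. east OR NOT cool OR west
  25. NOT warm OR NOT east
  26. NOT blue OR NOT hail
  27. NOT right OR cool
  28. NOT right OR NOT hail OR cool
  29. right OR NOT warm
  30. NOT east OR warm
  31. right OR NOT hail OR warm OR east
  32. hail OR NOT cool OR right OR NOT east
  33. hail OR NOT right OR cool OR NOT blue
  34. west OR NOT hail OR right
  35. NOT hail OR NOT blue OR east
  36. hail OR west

False

Suppose east = true.
The clause (NOT west) is unit, so west = false.
The clause (cool) is unit, so cool = true.
The clause (NOT right) is unit, so right = false.
But (right) is also a unit clause — contradiction.
So every satisfying assignment has east = False.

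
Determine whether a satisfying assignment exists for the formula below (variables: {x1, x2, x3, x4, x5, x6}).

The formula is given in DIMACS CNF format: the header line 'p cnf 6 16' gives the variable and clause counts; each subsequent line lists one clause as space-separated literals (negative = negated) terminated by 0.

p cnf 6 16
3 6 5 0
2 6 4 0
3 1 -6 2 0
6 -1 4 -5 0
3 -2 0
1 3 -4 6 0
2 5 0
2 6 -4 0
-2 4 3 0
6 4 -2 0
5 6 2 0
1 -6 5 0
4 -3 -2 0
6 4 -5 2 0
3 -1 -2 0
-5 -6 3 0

Case x3 = True:
Case x2 = True:
From the singleton clause (x4), x4 = True.
Case x1 = True:
All clauses hold; x5, x6 can take either value.
A satisfying assignment: x1 ↦ True,  x2 ↦ True,  x3 ↦ True,  x4 ↦ True,  x5 ↦ False,  x6 ↦ True.

Yes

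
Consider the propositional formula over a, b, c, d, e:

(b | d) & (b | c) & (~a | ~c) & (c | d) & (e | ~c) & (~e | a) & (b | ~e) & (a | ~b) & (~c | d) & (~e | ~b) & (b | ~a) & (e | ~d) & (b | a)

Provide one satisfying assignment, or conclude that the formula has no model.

Suppose b = 1.
Unit clause (a) forces a = 1.
Unit clause (~c) forces c = 0.
Unit clause (d) forces d = 1.
Unit clause (~e) forces e = 0.
Now (e) is unsatisfied and unit — conflict.
That branch fails; take b = 0 instead.
Unit clause (d) forces d = 1.
Unit clause (c) forces c = 1.
Unit clause (~a) forces a = 0.
Now (a) is unsatisfied and unit — conflict.
Neither b = 1 nor b = 0 works.

UNSATISFIABLE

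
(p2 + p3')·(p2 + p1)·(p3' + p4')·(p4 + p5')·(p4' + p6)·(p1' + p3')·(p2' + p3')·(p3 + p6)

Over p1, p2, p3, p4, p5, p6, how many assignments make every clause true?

There are 2^6 = 64 truth assignments over (p1, p2, p3, p4, p5, p6).
Split on p3. With p3 = 1, the clauses containing p3 are satisfied and p3' drops from the rest; 0 of the 2^5 = 32 assignments to the other variables satisfy what remains.
With p3 = 0, by the same count on the reduced clause set, 9 assignments work.
Total: 0 + 9 = 9.

9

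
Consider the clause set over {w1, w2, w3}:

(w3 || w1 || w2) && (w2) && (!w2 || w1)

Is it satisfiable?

The clause (w2) is unit, so w2 = true.
The clause (w1) is unit, so w1 = true.
Every clause is now satisfied; w3 is unconstrained.
A satisfying assignment: w1=true; w2=true; w3=true.

Yes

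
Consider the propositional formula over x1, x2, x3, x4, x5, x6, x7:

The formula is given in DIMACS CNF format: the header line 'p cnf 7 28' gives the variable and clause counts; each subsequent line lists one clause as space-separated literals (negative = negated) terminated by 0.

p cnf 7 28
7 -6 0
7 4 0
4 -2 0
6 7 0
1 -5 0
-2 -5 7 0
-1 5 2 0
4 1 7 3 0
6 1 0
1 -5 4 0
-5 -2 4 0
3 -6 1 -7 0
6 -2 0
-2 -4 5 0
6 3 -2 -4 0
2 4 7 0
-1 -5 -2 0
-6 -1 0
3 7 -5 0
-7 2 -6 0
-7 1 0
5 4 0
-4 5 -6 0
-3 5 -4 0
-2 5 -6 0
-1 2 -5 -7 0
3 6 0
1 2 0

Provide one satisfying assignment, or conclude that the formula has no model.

Case x7 = True:
The clause (x1) is unit, so x1 = True.
The clause (¬x6) is unit, so x6 = False.
The clause (¬x2) is unit, so x2 = False.
The clause (x5) is unit, so x5 = True.
Now (¬x5) is unsatisfied and unit — conflict.
Undo x7 and try x7 = False.
The clause (¬x6) is unit, so x6 = False.
Now (x6) is unsatisfied and unit — conflict.
Neither x7 = True nor x7 = False works.

UNSATISFIABLE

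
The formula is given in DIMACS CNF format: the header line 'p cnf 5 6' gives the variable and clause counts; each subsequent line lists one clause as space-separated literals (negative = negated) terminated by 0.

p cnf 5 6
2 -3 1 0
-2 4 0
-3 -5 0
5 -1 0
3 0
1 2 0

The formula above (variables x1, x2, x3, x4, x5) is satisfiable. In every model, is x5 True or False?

False

Suppose x5 = True.
(¬x3) alone gives x3 = False.
That conflicts with the unit clause (x3).
So every satisfying assignment has x5 = False.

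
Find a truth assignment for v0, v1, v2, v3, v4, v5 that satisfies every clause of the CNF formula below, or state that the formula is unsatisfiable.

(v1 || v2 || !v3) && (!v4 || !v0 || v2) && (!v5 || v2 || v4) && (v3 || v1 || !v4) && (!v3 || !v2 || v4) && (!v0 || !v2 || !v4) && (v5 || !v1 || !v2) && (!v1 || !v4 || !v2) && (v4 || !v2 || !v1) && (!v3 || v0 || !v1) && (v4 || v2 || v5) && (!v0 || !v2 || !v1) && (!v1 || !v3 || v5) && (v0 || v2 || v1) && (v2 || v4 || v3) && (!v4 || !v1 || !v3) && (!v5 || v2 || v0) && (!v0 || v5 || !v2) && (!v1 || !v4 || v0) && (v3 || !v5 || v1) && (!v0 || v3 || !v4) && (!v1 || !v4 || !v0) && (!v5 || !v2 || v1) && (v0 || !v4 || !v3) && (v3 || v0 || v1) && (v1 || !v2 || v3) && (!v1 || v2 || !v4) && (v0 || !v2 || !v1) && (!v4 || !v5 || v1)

UNSATISFIABLE

Try v1 = true.
Try v5 = true.
Try v2 = true.
The clause (!v4) is unit, so v4 = false.
That conflicts with the unit clause (v4).
Undo v2 and try v2 = false.
The clause (v4) is unit, so v4 = true.
That conflicts with the unit clause (!v4).
Both values of v2 lead to a conflict.
Undo v5 and try v5 = false.
The clause (!v2) is unit, so v2 = false.
The clause (v4) is unit, so v4 = true.
That conflicts with the unit clause (!v4).
Both values of v5 lead to a conflict.
Undo v1 and try v1 = false.
Try v2 = true.
The clause (!v5) is unit, so v5 = false.
The clause (!v0) is unit, so v0 = false.
The clause (v3) is unit, so v3 = true.
The clause (v4) is unit, so v4 = true.
That conflicts with the unit clause (!v4).
Undo v2 and try v2 = false.
The clause (!v3) is unit, so v3 = false.
The clause (!v4) is unit, so v4 = false.
That conflicts with the unit clause (v4).
Both values of v2 lead to a conflict.
Both values of v1 lead to a conflict.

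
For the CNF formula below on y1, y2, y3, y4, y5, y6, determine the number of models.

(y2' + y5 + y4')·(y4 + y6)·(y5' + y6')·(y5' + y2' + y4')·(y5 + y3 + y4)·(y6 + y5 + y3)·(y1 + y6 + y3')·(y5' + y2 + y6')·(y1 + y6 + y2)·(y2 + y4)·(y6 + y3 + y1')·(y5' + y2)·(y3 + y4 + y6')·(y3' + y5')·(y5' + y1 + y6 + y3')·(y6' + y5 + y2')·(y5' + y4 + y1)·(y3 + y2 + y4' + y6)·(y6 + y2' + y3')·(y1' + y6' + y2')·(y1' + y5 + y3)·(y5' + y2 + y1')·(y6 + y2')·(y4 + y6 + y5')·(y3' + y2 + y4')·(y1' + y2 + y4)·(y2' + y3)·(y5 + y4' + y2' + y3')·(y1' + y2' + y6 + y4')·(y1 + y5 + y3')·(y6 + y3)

1

There are 2^6 = 64 truth assignments over (y1, y2, y3, y4, y5, y6).
Split on y4. With y4 = 1, the clauses containing y4 are satisfied and y4' drops from the rest; 1 of the 2^5 = 32 assignments to the other variables satisfy what remains.
With y4 = 0, by the same count on the reduced clause set, 0 assignments work.
(One model: y1=F, y2=F, y3=F, y4=T, y5=F, y6=T.)
Total: 1 + 0 = 1.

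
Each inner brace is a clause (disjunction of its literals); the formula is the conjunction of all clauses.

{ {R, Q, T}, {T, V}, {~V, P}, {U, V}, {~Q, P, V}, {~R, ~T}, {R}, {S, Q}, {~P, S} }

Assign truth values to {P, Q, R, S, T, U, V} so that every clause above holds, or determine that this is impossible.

The clause (R) is unit, so R = 1.
The clause (~T) is unit, so T = 0.
The clause (V) is unit, so V = 1.
The clause (P) is unit, so P = 1.
The clause (S) is unit, so S = 1.
No clause remains; Q, U are free.

P=1, Q=0, R=1, S=1, T=0, U=1, V=1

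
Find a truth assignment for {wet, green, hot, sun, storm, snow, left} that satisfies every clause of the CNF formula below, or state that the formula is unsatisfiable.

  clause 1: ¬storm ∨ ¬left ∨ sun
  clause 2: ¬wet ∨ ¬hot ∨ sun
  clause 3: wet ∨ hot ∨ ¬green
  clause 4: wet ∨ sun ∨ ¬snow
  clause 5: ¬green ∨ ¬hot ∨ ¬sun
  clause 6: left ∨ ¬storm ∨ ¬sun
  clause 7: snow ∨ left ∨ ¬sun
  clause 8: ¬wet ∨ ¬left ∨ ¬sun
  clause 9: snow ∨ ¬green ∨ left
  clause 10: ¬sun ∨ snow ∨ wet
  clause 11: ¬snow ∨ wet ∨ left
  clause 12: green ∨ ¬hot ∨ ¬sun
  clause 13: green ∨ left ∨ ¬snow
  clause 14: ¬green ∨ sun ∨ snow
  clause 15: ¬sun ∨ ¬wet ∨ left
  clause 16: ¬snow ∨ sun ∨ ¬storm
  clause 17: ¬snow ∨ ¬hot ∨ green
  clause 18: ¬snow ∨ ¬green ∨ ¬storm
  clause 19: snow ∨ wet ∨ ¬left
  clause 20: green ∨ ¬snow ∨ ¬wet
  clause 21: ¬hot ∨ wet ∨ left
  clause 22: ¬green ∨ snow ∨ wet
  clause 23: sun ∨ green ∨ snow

Try storm = False.
Try wet = False.
Try hot = False.
The clause (¬green) is unit, so green = False.
Try sun = True.
The clause (snow) is unit, so snow = True.
The clause (left) is unit, so left = True.
All clauses are satisfied.

wet=False, green=False, hot=False, sun=True, storm=False, snow=True, left=True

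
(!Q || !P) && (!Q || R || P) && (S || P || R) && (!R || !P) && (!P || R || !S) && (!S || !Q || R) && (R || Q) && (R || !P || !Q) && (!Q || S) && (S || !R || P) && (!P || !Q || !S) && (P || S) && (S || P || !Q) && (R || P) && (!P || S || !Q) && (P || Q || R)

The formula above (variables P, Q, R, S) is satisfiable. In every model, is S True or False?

Suppose S = false.
The clause (!Q) is unit, so Q = false.
The clause (R) is unit, so R = true.
The clause (!P) is unit, so P = false.
But (P) is also a unit clause — contradiction.
So every satisfying assignment has S = True.

True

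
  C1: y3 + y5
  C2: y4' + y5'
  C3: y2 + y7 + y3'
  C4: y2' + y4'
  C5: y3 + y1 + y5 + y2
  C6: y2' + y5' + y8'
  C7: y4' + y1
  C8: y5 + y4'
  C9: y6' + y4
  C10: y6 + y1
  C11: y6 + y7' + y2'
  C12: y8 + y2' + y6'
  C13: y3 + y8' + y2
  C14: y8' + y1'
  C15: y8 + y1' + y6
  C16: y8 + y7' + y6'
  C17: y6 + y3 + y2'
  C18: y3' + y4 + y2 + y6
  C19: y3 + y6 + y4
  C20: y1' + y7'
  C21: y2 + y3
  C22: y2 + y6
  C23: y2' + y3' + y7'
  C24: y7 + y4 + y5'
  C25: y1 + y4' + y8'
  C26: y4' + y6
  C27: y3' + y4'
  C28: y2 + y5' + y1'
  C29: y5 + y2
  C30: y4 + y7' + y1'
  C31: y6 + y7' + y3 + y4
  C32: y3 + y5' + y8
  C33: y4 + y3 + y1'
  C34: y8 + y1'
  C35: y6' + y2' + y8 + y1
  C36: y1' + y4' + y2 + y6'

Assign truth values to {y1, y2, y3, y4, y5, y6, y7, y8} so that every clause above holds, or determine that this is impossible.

Try y3 = 1.
Unit clause (y4') forces y4 = 0.
Unit clause (y6') forces y6 = 0.
Unit clause (y1) forces y1 = 1.
Unit clause (y8') forces y8 = 0.
But (y8) is also a unit clause — contradiction.
Backtrack on y3: now try y3 = 0.
Unit clause (y5) forces y5 = 1.
Unit clause (y4') forces y4 = 0.
Unit clause (y6') forces y6 = 0.
But (y6) is also a unit clause — contradiction.
Either choice for y3 ends in contradiction.

UNSATISFIABLE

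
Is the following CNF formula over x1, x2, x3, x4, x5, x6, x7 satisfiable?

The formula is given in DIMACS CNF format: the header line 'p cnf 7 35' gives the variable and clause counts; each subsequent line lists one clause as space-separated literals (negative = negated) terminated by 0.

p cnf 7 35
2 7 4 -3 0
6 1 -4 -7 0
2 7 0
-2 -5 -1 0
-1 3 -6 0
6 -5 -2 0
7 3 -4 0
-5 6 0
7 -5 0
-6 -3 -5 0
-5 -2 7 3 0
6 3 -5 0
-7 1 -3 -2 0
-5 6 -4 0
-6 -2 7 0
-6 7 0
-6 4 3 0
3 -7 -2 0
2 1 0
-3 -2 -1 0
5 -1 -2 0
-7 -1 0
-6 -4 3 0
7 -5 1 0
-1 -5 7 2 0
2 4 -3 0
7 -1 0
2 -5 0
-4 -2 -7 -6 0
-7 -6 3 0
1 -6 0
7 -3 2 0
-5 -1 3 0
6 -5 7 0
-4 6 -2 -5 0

Yes, satisfiable

Branch on x2: set x2 = True.
Branch on x5: set x5 = False.
From the singleton clause (¬x1), x1 = False.
From the singleton clause (¬x6), x6 = False.
Branch on x4: set x4 = False.
Branch on x7: set x7 = False.
All clauses hold; x3 can take either value.
A satisfying assignment: x1 ↦ False; x2 ↦ True; x3 ↦ True; x4 ↦ False; x5 ↦ False; x6 ↦ False; x7 ↦ False.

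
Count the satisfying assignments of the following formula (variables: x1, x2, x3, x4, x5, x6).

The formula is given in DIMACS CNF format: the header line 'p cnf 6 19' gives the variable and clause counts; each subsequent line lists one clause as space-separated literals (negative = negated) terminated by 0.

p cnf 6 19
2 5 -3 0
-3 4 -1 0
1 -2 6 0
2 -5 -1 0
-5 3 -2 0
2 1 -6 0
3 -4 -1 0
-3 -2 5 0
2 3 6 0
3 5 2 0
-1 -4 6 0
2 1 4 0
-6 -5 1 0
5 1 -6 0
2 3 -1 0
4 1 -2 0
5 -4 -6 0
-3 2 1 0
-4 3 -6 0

There are 2^6 = 64 truth assignments over (x1, x2, x3, x4, x5, x6).
Split on x2. With x2 = True, the clauses containing x2 are satisfied and ¬x2 drops from the rest; 3 of the 2^5 = 32 assignments to the other variables satisfy what remains.
With x2 = False, by the same count on the reduced clause set, 0 assignments work.
Total: 3 + 0 = 3.

3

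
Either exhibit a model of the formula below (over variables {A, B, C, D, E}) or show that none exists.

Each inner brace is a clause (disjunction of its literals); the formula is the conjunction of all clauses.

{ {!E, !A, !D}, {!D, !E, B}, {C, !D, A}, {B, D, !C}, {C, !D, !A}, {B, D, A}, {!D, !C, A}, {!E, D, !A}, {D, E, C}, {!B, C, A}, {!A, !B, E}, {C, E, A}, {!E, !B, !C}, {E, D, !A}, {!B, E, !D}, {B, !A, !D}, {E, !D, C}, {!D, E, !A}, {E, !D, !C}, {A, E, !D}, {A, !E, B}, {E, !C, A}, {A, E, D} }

UNSATISFIABLE

Try E = false.
Try D = true.
Unit clause (!B) forces B = false.
Unit clause (!A) forces A = false.
But (A) is also a unit clause — contradiction.
Undo D and try D = false.
Unit clause (C) forces C = true.
Unit clause (B) forces B = true.
Unit clause (!A) forces A = false.
But (A) is also a unit clause — contradiction.
Both values of D lead to a conflict.
Undo E and try E = true.
Try A = false.
Unit clause (B) forces B = true.
Unit clause (C) forces C = true.
But (!C) is also a unit clause — contradiction.
Undo A and try A = true.
Unit clause (!D) forces D = false.
But (D) is also a unit clause — contradiction.
Both values of A lead to a conflict.
Both values of E lead to a conflict.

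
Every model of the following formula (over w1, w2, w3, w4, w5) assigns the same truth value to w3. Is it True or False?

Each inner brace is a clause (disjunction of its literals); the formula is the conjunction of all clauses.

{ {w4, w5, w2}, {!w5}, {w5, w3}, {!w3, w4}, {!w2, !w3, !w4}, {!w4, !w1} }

Suppose w3 = false.
The clause (!w5) is unit, so w5 = false.
Now (w5) is unsatisfied and unit — conflict.
So every satisfying assignment has w3 = True.

True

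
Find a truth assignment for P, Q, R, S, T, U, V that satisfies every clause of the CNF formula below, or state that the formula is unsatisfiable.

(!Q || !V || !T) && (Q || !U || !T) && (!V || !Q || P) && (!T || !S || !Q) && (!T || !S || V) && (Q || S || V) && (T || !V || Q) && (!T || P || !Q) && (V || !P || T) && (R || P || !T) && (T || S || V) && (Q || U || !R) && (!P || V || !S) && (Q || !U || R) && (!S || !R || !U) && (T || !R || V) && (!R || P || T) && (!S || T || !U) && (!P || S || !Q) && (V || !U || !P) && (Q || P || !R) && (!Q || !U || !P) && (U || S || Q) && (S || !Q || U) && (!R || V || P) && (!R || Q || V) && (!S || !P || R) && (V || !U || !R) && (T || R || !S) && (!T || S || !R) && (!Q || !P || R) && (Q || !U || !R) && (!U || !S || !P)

Branch on Q: set Q = true.
Branch on V: set V = true.
The clause (!T) is unit, so T = false.
The clause (P) is unit, so P = true.
The clause (S) is unit, so S = true.
The clause (!U) is unit, so U = false.
The clause (R) is unit, so R = true.
All clauses are satisfied.

P=true, Q=true, R=true, S=true, T=false, U=false, V=true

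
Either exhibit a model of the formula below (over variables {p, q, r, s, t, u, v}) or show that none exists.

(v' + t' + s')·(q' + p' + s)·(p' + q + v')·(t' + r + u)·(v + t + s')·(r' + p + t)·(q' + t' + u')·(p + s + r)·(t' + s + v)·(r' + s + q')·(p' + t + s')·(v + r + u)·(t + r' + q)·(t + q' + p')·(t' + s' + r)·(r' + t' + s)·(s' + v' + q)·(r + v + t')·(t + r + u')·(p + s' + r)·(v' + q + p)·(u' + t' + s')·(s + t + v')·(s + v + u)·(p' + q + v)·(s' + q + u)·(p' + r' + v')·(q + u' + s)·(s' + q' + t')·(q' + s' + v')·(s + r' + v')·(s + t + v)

Try v = 0.
Try t = 1.
(s) alone gives s = 1.
(r) alone gives r = 1.
(u') alone gives u = 0.
(q) alone gives q = 1.
Now (q') is unsatisfied and unit — conflict.
Undo t and try t = 0.
(s') alone gives s = 0.
Now (s) is unsatisfied and unit — conflict.
Neither t = 1 nor t = 0 works.
Undo v and try v = 1.
Try t = 0.
(s) alone gives s = 1.
(p') alone gives p = 0.
(r') alone gives r = 0.
Now (r) is unsatisfied and unit — conflict.
Undo t and try t = 1.
(s') alone gives s = 0.
(r') alone gives r = 0.
(u) alone gives u = 1.
(q') alone gives q = 0.
Now (q) is unsatisfied and unit — conflict.
Neither t = 1 nor t = 0 works.
Neither v = 1 nor v = 0 works.

UNSATISFIABLE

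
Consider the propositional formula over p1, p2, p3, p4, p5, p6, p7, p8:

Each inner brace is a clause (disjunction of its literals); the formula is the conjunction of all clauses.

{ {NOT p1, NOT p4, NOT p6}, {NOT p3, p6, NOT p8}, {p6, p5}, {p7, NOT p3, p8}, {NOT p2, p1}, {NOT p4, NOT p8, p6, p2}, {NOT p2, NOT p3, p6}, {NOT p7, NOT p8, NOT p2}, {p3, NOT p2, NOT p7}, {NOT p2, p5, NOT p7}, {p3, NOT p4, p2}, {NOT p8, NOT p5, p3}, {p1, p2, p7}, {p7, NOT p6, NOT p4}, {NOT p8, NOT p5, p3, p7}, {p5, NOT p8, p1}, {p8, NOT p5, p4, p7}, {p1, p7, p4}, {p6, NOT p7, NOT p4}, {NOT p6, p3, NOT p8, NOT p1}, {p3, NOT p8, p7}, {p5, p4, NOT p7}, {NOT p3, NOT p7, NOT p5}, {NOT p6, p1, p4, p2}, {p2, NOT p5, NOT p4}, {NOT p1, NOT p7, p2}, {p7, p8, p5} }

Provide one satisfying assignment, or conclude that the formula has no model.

p1: true,  p2: false,  p3: true,  p4: false,  p5: false,  p6: true,  p7: false,  p8: true

Case p6 = true:
Case p1 = true:
Unit clause (NOT p4) forces p4 = false.
Case p3 = true:
Case p7 = false:
Unit clause (p8) forces p8 = true.
No clause remains; p2, p5 are free.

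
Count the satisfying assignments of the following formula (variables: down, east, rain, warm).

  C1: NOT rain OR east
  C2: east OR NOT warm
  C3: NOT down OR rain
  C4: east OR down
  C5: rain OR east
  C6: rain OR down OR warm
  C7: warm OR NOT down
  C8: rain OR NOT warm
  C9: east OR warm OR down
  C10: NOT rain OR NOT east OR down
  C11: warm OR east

1

There are 2^4 = 16 truth assignments over (down, east, rain, warm).
Check each against the 11 clauses (columns in the order down, east, rain, warm):
  F F F F  ✗ fails (east OR down)
  F F F T  ✗ fails (east OR NOT warm)
  F F T F  ✗ fails (NOT rain OR east)
  F F T T  ✗ fails (NOT rain OR east)
  F T F F  ✗ fails (rain OR down OR warm)
  F T F T  ✗ fails (rain OR NOT warm)
  F T T F  ✗ fails (NOT rain OR NOT east OR down)
  F T T T  ✗ fails (NOT rain OR NOT east OR down)
  T F F F  ✗ fails (NOT down OR rain)
  T F F T  ✗ fails (east OR NOT warm)
  T F T F  ✗ fails (NOT rain OR east)
  T F T T  ✗ fails (NOT rain OR east)
  T T F F  ✗ fails (NOT down OR rain)
  T T F T  ✗ fails (NOT down OR rain)
  T T T F  ✗ fails (warm OR NOT down)
  T T T T  ✓ satisfies all
1 of the 16 rows is a model.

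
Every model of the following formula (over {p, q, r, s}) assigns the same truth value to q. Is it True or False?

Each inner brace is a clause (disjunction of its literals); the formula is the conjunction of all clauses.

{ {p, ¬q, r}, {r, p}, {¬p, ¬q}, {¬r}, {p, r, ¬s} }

False

Suppose q = True.
The clause (¬p) is unit, so p = False.
The clause (r) is unit, so r = True.
That conflicts with the unit clause (¬r).
So every satisfying assignment has q = False.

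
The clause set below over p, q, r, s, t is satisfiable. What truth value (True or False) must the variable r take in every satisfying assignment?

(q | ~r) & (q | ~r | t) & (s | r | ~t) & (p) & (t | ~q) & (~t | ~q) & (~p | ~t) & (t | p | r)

Suppose r = 1.
From the singleton clause (q), q = 1.
From the singleton clause (p), p = 1.
From the singleton clause (t), t = 1.
But (~t) is also a unit clause — contradiction.
So every satisfying assignment has r = False.

False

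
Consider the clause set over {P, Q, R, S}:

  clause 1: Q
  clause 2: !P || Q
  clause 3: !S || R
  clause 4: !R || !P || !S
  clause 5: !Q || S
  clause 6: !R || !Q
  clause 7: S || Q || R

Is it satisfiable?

From the singleton clause (Q), Q = true.
From the singleton clause (S), S = true.
From the singleton clause (R), R = true.
Now (!R) is unsatisfied and unit — conflict.
No assignment satisfies every clause.

No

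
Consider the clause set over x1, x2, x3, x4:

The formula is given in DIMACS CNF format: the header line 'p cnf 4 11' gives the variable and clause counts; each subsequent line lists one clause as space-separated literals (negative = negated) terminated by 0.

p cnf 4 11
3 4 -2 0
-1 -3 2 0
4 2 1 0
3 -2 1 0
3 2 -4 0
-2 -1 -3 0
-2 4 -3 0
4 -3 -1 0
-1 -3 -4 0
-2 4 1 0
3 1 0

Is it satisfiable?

Satisfiable

Branch on x3: set x3 = True.
Branch on x1: set x1 = False.
Branch on x4: set x4 = True.
Every clause is now satisfied; x2 is unconstrained.
A satisfying assignment: x1 ↦ False,  x2 ↦ False,  x3 ↦ True,  x4 ↦ True.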